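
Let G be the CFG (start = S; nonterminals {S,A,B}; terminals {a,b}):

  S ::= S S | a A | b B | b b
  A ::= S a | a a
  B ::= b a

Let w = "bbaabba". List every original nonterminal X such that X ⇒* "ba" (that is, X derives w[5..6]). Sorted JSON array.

CNF form of G:
  S -> S S | T0 A | T1 B | T1 T1
  A -> S T0 | T0 T0
  B -> T1 T0
  T0 -> a
  T1 -> b

CYK table (by increasing span) (cells [i..j] with 5 ≤ i ≤ j ≤ 6 only):
  T[5,5] 'b' = {T1}  orig:{}
  T[6,6] 'a' = {T0}  orig:{}
  T[5,6] 'ba' = {B}

Original NTs in T[5,6] deriving "ba": ["B"]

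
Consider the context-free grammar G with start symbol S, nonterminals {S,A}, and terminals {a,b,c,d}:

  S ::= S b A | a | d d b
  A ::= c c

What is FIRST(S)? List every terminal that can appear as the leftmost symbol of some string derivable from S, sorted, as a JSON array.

Compute FIRST by fixpoint:
pass 1:
  A via A→c c: +{c}
  S via S→a: +{a}
  S via S→d d b: +{d}
  FIRST[S]={a,d}  FIRST[A]={c}
pass 2: done
  FIRST[S]={a,d}  FIRST[A]={c}

FIRST(S) = ["a", "d"]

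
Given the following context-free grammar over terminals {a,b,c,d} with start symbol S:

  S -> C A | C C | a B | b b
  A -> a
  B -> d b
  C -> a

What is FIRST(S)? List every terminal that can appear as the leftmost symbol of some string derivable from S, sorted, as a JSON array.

FIRST sets, iterate to fixpoint:
pass 1:
  A via A→a: +{a}
  B via B→d b: +{d}
  C via C→a: +{a}
  S via S→C A: +{a}
  S via S→b b: +{b}
  FIRST[S]={a,b}  FIRST[A]={a}  FIRST[B]={d}  FIRST[C]={a}
pass 2: — fixpoint
  FIRST[S]={a,b}  FIRST[A]={a}  FIRST[B]={d}  FIRST[C]={a}

FIRST(S) = ["a", "b"]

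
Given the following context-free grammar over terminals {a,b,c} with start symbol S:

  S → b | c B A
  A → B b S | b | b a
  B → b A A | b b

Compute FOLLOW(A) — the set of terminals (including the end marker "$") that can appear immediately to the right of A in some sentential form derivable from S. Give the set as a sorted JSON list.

FIRST iteration:
pass 1:
  A via A→b: +{b}
  B via B→b A A: +{b}
  S via S→b: +{b}
  S via S→c B A: +{c}
  S: {b,c}  A: {b}  B: {b}
pass 2: (stable)
  S: {b,c}  A: {b}  B: {b}

Compute FOLLOW by fixpoint:
seed FOLLOW(S) with $
iter 1:
  A→B b S: FOLLOW(B) ⊇ FIRST(b) = {b}; new: +{b}
  B→b A A: FOLLOW(A) ⊇ FIRST(A) = {b}; new: +{b}
  S→c B A: FOLLOW(A) ⊇ FOLLOW(S) ⊇ {$}; new: +{$}
  FOLLOW(S)={$}  FOLLOW(A)={$,b}  FOLLOW(B)={b}
iter 2:
  A→B b S: FOLLOW(S) ⊇ FOLLOW(A) ⊇ {$,b}; new: +{b}
  FOLLOW(S)={$,b}  FOLLOW(A)={$,b}  FOLLOW(B)={b}
iter 3: — fixpoint
  FOLLOW(S)={$,b}  FOLLOW(A)={$,b}  FOLLOW(B)={b}

FOLLOW(A) = ["$", "b"]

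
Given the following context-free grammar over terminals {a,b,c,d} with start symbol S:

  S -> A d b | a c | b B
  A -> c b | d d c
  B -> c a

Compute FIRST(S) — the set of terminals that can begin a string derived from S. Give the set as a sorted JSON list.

FIRST iteration:
iter 1:
  A via A→c b: +{c}
  A via A→d d c: +{d}
  B via B→c a: +{c}
  S via S→A d b: +{c,d}
  S via S→a c: +{a}
  S via S→b B: +{b}
  FIRST(S)={a,b,c,d}  FIRST(A)={c,d}  FIRST(B)={c}
iter 2: done
  FIRST(S)={a,b,c,d}  FIRST(A)={c,d}  FIRST(B)={c}

FIRST(S) = ["a", "b", "c", "d"]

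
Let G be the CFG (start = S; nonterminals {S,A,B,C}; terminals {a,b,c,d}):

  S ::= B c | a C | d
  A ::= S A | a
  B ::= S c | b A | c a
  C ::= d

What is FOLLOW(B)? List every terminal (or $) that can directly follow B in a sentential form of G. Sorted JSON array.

FIRST iteration:
[1]
  A via A→a: +{a}
  B via B→b A: +{b}
  B via B→c a: +{c}
  C via C→d: +{d}
  S via S→B c: +{b,c}
  S via S→a C: +{a}
  S via S→d: +{d}
  FIRST[S]={a,b,c,d}  FIRST[A]={a}  FIRST[B]={b,c}  FIRST[C]={d}
[2]
  A via A→S A: +{b,c,d}
  B via B→S c: +{a,d}
  FIRST[S]={a,b,c,d}  FIRST[A]={a,b,c,d}  FIRST[B]={a,b,c,d}  FIRST[C]={d}
[3] — fixpoint
  FIRST[S]={a,b,c,d}  FIRST[A]={a,b,c,d}  FIRST[B]={a,b,c,d}  FIRST[C]={d}

FOLLOW sets:
FOLLOW(S) := {$}
round 1:
  A→S A: FOLLOW(S) ⊇ FIRST(A) = {a,b,c,d}; new: +{a,b,c,d}
  S→B c: FOLLOW(B) ⊇ FIRST(c) = {c}; new: +{c}
  S→a C: FOLLOW(C) ⊇ FOLLOW(S) ⊇ {$,a,b,c,d}; new: +{$,a,b,c,d}
  S: {$,a,b,c,d}  A: {}  B: {c}  C: {$,a,b,c,d}
round 2:
  B→b A: FOLLOW(A) ⊇ FOLLOW(B) ⊇ {c}; new: +{c}
  S: {$,a,b,c,d}  A: {c}  B: {c}  C: {$,a,b,c,d}
round 3: — fixpoint
  S: {$,a,b,c,d}  A: {c}  B: {c}  C: {$,a,b,c,d}

FOLLOW(B) = ["c"]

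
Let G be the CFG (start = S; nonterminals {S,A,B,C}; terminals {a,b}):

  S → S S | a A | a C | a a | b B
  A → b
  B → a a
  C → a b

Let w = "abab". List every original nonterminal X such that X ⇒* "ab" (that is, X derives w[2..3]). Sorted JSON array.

CNF form of G:
  S -> S S | T0 A | T0 C | T0 T0 | T1 B
  A -> b
  B -> T0 T0
  C -> T0 T1
  T0 -> a
  T1 -> b

CYK fill, restricted to cells inside w[2..3]:
  [2..2]={T0}  "a"  orig:{}
  [3..3]={A,T1}  "b"  orig:{A}
  [2..3]={C,S}  "ab"

Original NTs in T[2,3] deriving "ab": ["C", "S"]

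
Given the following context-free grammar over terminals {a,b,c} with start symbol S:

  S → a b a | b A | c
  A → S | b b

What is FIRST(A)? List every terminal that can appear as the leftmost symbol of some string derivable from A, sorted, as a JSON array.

FIRST iteration:
[1]
  A via A→b b: +{b}
  S via S→a b a: +{a}
  S via S→b A: +{b}
  S via S→c: +{c}
  S: {a,b,c}  A: {b}
[2]
  A via A→S: +{a,c}
  S: {a,b,c}  A: {a,b,c}
[3] done
  S: {a,b,c}  A: {a,b,c}

FIRST(A) = ["a", "b", "c"]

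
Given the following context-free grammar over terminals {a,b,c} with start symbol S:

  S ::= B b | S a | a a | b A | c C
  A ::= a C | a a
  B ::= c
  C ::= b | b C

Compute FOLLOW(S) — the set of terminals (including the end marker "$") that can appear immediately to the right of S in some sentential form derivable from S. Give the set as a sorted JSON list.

FIRST sets, iterate to fixpoint:
round 1:
  A via A→a C: +{a}
  B via B→c: +{c}
  C via C→b: +{b}
  S via S→B b: +{c}
  S via S→a a: +{a}
  S via S→b A: +{b}
  FIRST(S)={a,b,c}  FIRST(A)={a}  FIRST(B)={c}  FIRST(C)={b}
round 2: — fixpoint
  FIRST(S)={a,b,c}  FIRST(A)={a}  FIRST(B)={c}  FIRST(C)={b}

Compute FOLLOW by fixpoint:
seed FOLLOW(S) with $
round 1:
  S→B b: FOLLOW(B) ⊇ FIRST(b) = {b}; new: +{b}
  S→S a: FOLLOW(S) ⊇ FIRST(a) = {a}; new: +{a}
  S→b A: FOLLOW(A) ⊇ FOLLOW(S) ⊇ {$,a}; new: +{$,a}
  S→c C: FOLLOW(C) ⊇ FOLLOW(S) ⊇ {$,a}; new: +{$,a}
  FOLLOW(S)={$,a}  FOLLOW(A)={$,a}  FOLLOW(B)={b}  FOLLOW(C)={$,a}
round 2: (stable)
  FOLLOW(S)={$,a}  FOLLOW(A)={$,a}  FOLLOW(B)={b}  FOLLOW(C)={$,a}

FOLLOW(S) = ["$", "a"]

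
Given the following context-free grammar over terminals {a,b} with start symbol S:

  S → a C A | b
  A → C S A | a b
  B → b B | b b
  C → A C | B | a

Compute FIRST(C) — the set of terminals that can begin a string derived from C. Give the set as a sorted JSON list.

FIRST sets, iterate to fixpoint:
[1]
  A via A→a b: +{a}
  B via B→b B: +{b}
  C via C→A C: +{a}
  C via C→B: +{b}
  S via S→a C A: +{a}
  S via S→b: +{b}
  FIRST(S)={a,b}  FIRST(A)={a}  FIRST(B)={b}  FIRST(C)={a,b}
[2]
  A via A→C S A: +{b}
  FIRST(S)={a,b}  FIRST(A)={a,b}  FIRST(B)={b}  FIRST(C)={a,b}
[3] — fixpoint
  FIRST(S)={a,b}  FIRST(A)={a,b}  FIRST(B)={b}  FIRST(C)={a,b}

FIRST(C) = ["a", "b"]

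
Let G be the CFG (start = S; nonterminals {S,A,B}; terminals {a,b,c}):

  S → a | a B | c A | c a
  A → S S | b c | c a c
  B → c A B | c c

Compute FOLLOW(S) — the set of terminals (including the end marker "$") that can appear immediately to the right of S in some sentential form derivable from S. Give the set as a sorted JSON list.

Compute FIRST by fixpoint:
round 1:
  A via A→b c: +{b}
  A via A→c a c: +{c}
  B via B→c A B: +{c}
  S via S→a: +{a}
  S via S→c A: +{c}
  S: {a,c}  A: {b,c}  B: {c}
round 2:
  A via A→S S: +{a}
  S: {a,c}  A: {a,b,c}  B: {c}
round 3: — fixpoint
  S: {a,c}  A: {a,b,c}  B: {c}

Compute FOLLOW by fixpoint:
seed FOLLOW(S) with $
[1]
  A→S S: FOLLOW(S) ⊇ FIRST(S) = {a,c}; new: +{a,c}
  B→c A B: FOLLOW(A) ⊇ FIRST(B) = {c}; new: +{c}
  S→a B: FOLLOW(B) ⊇ FOLLOW(S) ⊇ {$,a,c}; new: +{$,a,c}
  S→c A: FOLLOW(A) ⊇ FOLLOW(S) ⊇ {$,a,c}; new: +{$,a}
  FOLLOW(S)={$,a,c}  FOLLOW(A)={$,a,c}  FOLLOW(B)={$,a,c}
[2] (stable)
  FOLLOW(S)={$,a,c}  FOLLOW(A)={$,a,c}  FOLLOW(B)={$,a,c}

FOLLOW(S) = ["$", "a", "c"]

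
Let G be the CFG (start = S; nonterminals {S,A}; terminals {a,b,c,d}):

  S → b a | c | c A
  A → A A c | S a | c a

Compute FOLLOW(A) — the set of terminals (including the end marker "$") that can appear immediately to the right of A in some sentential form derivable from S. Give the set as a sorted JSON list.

Compute FIRST by fixpoint:
[1]
  A via A→c a: +{c}
  S via S→b a: +{b}
  S via S→c: +{c}
  FIRST[S]={b,c}  FIRST[A]={c}
[2]
  A via A→S a: +{b}
  FIRST[S]={b,c}  FIRST[A]={b,c}
[3] done
  FIRST[S]={b,c}  FIRST[A]={b,c}

FOLLOW sets:
FOLLOW(S) := {$}
pass 1:
  A→A A c: FOLLOW(A) ⊇ FIRST(A) = {b,c}; new: +{b,c}
  A→S a: FOLLOW(S) ⊇ FIRST(a) = {a}; new: +{a}
  S→c A: FOLLOW(A) ⊇ FOLLOW(S) ⊇ {$,a}; new: +{$,a}
  FOLLOW(S)={$,a}  FOLLOW(A)={$,a,b,c}
pass 2: (no change)
  FOLLOW(S)={$,a}  FOLLOW(A)={$,a,b,c}

FOLLOW(A) = ["$", "a", "b", "c"]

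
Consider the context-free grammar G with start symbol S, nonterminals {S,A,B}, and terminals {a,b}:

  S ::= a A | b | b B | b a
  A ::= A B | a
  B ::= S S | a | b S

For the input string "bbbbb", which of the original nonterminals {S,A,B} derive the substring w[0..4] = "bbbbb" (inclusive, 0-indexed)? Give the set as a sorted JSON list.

CNF form of G:
  S -> T0 B | T0 T1 | T1 A | b
  A -> A B | a
  B -> S S | T0 S | a
  T0 -> b
  T1 -> a

CYK table (by increasing span), restricted to cells inside w[0..4]:
  cell(0,0) b: {S,T0}  orig:{S}
  cell(1,1) b: {S,T0}  orig:{S}
  cell(2,2) b: {S,T0}  orig:{S}
  cell(3,3) b: {S,T0}  orig:{S}
  cell(4,4) b: {S,T0}  orig:{S}
  cell(0,1) bb: {B}
  cell(1,2) bb: {B}
  cell(2,3) bb: {B}
  cell(3,4) bb: {B}
  cell(0,2) bbb: {S}
  cell(1,3) bbb: {S}
  cell(2,4) bbb: {S}
  cell(0,3) bbbb: {B}
  cell(1,4) bbbb: {B}
  cell(0,4) bbbbb: {S}

Original NTs in T[0,4] deriving "bbbbb": ["S"]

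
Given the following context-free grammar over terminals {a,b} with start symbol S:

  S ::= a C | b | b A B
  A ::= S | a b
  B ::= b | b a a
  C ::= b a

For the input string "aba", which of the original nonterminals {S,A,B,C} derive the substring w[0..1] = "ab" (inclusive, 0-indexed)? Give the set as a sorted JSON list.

Convert to CNF:
  S -> T0 C | T1 X4 | b
  A -> T0 C | T0 T1 | T1 X2 | b
  B -> T1 X3 | b
  C -> T1 T0
  T0 -> a
  T1 -> b
  X2 -> A B
  X3 -> T0 T0
  X4 -> A B

Fill CYK table bottom-up — only the sub-triangle for w[0..1]:
  cell(0,0) a: {T0}  orig:{}
  cell(1,1) b: {A,B,S,T1}  orig:{A,B,S}
  cell(0,1) ab: {A}

Original NTs in T[0,1] deriving "ab": ["A"]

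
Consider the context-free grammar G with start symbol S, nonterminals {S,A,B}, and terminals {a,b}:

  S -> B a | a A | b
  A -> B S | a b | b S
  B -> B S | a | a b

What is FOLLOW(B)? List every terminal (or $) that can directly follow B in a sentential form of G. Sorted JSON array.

Compute FIRST by fixpoint:
iter 1:
  A via A→a b: +{a}
  A via A→b S: +{b}
  B via B→a: +{a}
  S via S→B a: +{a}
  S via S→b: +{b}
  FIRST[S]={a,b}  FIRST[A]={a,b}  FIRST[B]={a}
iter 2: — fixpoint
  FIRST[S]={a,b}  FIRST[A]={a,b}  FIRST[B]={a}

Compute FOLLOW by fixpoint:
FOLLOW(S) := {$}
[1]
  A→B S: FOLLOW(B) ⊇ FIRST(S) = {a,b}; new: +{a,b}
  B→B S: FOLLOW(S) ⊇ FOLLOW(B) ⊇ {a,b}; new: +{a,b}
  S→a A: FOLLOW(A) ⊇ FOLLOW(S) ⊇ {$,a,b}; new: +{$,a,b}
  S: {$,a,b}  A: {$,a,b}  B: {a,b}
[2] — fixpoint
  S: {$,a,b}  A: {$,a,b}  B: {a,b}

FOLLOW(B) = ["a", "b"]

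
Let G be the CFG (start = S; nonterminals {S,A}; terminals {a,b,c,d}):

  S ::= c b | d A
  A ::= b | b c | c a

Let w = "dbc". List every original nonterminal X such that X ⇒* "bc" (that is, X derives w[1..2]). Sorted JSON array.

Convert to CNF:
  S -> T1 T0 | T3 A
  A -> T0 T1 | T1 T2 | b
  T0 -> b
  T1 -> c
  T2 -> a
  T3 -> d

Fill CYK table bottom-up, restricted to cells inside w[1..2]:
  [1..1]={A,T0}  "b"  orig:{A}
  [2..2]={T1}  "c"  orig:{}
  [1..2]={A}  "bc"

Original NTs in T[1,2] deriving "bc": ["A"]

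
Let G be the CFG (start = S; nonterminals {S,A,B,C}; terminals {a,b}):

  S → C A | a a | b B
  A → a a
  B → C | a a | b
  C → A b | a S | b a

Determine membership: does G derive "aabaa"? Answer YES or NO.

Convert to CNF:
  S -> C A | T0 T0 | T1 B
  A -> T0 T0
  B -> A T1 | T0 S | T0 T0 | T1 T0 | b
  C -> A T1 | T0 S | T1 T0
  T0 -> a
  T1 -> b

CYK fill:
  [0..0]={T0}  "a"  orig:{}
  [1..1]={T0}  "a"  orig:{}
  [2..2]={B,T1}  "b"  orig:{B}
  [3..3]={T0}  "a"  orig:{}
  [4..4]={T0}  "a"  orig:{}
  [0..1]={A,B,S}  "aa"
  [1..2]=∅  "ab"
  [2..3]={B,C}  "ba"
  [3..4]={A,B,S}  "aa"
  [0..2]={B,C}  "aab"
  [1..3]=∅  "aba"
  [2..4]={S}  "baa"
  [0..3]=∅  "aaba"
  [1..4]={B,C}  "abaa"
  [0..4]={S}  "aabaa"

S ∈ T[0,4] ⇒ YES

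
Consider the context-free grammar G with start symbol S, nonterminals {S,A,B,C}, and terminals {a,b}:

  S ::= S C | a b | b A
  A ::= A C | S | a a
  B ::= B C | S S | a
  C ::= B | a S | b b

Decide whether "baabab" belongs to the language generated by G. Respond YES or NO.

CNF form of G:
  S -> S C | T0 T1 | T1 A
  A -> A C | S C | T0 T0 | T0 T1 | T1 A
  B -> B C | S S | a
  C -> B C | S S | T0 S | T1 T1 | a
  T0 -> a
  T1 -> b

CYK table (by increasing span):
  cell(0,0) b: {T1}  orig:{}
  cell(1,1) a: {B,C,T0}  orig:{B,C}
  cell(2,2) a: {B,C,T0}  orig:{B,C}
  cell(3,3) b: {T1}  orig:{}
  cell(4,4) a: {B,C,T0}  orig:{B,C}
  cell(5,5) b: {T1}  orig:{}
  cell(0,1) ba: ∅
  cell(1,2) aa: {A,B,C}
  cell(2,3) ab: {A,S}
  cell(3,4) ba: ∅
  cell(4,5) ab: {A,S}
  cell(0,2) baa: {A,S}
  cell(1,3) aab: {C}
  cell(2,4) aba: {A,S}
  cell(3,5) bab: {A,S}
  cell(0,3) baab: ∅
  cell(1,4) aaba: {C}
  cell(2,5) abab: {B,C}
  cell(0,4) baaba: ∅
  cell(1,5) aabab: {B,C}
  cell(0,5) baabab: {B,C}

S ∉ T[0,5] ⇒ NO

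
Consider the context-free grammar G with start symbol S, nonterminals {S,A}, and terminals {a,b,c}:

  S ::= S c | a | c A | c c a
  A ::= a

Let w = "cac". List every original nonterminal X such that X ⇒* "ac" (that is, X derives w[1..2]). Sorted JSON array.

CNF form of G:
  S -> S T0 | T0 A | T0 X2 | a
  A -> a
  T0 -> c
  T1 -> a
  X2 -> T0 T1

Fill CYK table bottom-up, restricted to cells inside w[1..2]:
  T[1,1] 'a' = {A,S,T1}  orig:{A,S}
  T[2,2] 'c' = {T0}  orig:{}
  T[1,2] 'ac' = {S}

Original NTs in T[1,2] deriving "ac": ["S"]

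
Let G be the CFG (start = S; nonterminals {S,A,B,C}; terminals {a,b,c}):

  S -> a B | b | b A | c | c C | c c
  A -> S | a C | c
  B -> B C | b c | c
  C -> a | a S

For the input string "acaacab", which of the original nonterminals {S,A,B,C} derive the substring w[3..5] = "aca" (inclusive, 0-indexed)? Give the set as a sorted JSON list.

CNF form of G:
  S -> T0 B | T1 A | T2 C | T2 T2 | b | c
  A -> T0 B | T0 C | T1 A | T2 C | T2 T2 | b | c
  B -> B C | T1 T2 | c
  C -> T0 S | a
  T0 -> a
  T1 -> b
  T2 -> c

CYK table (by increasing span) — only the sub-triangle for w[3..5]:
  [3..3]={C,T0}  "a"  orig:{C}
  [4..4]={A,B,S,T2}  "c"  orig:{A,B,S}
  [5..5]={C,T0}  "a"  orig:{C}
  [3..4]={A,C,S}  "ac"
  [4..5]={A,B,S}  "ca"
  [3..5]={A,C,S}  "aca"

Original NTs in T[3,5] deriving "aca": ["A", "C", "S"]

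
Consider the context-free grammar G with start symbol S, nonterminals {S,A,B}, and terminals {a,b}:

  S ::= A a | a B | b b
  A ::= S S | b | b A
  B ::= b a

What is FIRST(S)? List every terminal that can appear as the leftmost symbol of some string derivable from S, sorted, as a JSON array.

FIRST iteration:
round 1:
  A via A→b: +{b}
  B via B→b a: +{b}
  S via S→A a: +{b}
  S via S→a B: +{a}
  FIRST[S]={a,b}  FIRST[A]={b}  FIRST[B]={b}
round 2:
  A via A→S S: +{a}
  FIRST[S]={a,b}  FIRST[A]={a,b}  FIRST[B]={b}
round 3: (no change)
  FIRST[S]={a,b}  FIRST[A]={a,b}  FIRST[B]={b}

FIRST(S) = ["a", "b"]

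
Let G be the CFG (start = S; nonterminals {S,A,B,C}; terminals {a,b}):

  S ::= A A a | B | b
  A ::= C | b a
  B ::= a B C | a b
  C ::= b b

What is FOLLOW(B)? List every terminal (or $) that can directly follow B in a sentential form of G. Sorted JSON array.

FIRST sets, iterate to fixpoint:
[1]
  A via A→b a: +{b}
  B via B→a B C: +{a}
  C via C→b b: +{b}
  S via S→A A a: +{b}
  S via S→B: +{a}
  S: {a,b}  A: {b}  B: {a}  C: {b}
[2] done
  S: {a,b}  A: {b}  B: {a}  C: {b}

Compute FOLLOW by fixpoint:
FOLLOW(S) := {$}
iter 1:
  B→a B C: FOLLOW(B) ⊇ FIRST(C) = {b}; new: +{b}
  B→a B C: FOLLOW(C) ⊇ FOLLOW(B) ⊇ {b}; new: +{b}
  S→A A a: FOLLOW(A) ⊇ FIRST(A) = {b}; new: +{b}
  S→A A a: FOLLOW(A) ⊇ FIRST(a) = {a}; new: +{a}
  S→B: FOLLOW(B) ⊇ FOLLOW(S) ⊇ {$}; new: +{$}
  FOLLOW(S)={$}  FOLLOW(A)={a,b}  FOLLOW(B)={$,b}  FOLLOW(C)={b}
iter 2:
  A→C: FOLLOW(C) ⊇ FOLLOW(A) ⊇ {a,b}; new: +{a}
  B→a B C: FOLLOW(C) ⊇ FOLLOW(B) ⊇ {$,b}; new: +{$}
  FOLLOW(S)={$}  FOLLOW(A)={a,b}  FOLLOW(B)={$,b}  FOLLOW(C)={$,a,b}
iter 3: done
  FOLLOW(S)={$}  FOLLOW(A)={a,b}  FOLLOW(B)={$,b}  FOLLOW(C)={$,a,b}

FOLLOW(B) = ["$", "b"]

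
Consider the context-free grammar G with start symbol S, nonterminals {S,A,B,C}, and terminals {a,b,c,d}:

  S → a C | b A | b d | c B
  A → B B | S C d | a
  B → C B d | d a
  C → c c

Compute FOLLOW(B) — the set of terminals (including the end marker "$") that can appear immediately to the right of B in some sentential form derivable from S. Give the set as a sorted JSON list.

FIRST iteration:
iter 1:
  A via A→a: +{a}
  B via B→d a: +{d}
  C via C→c c: +{c}
  S via S→a C: +{a}
  S via S→b A: +{b}
  S via S→c B: +{c}
  FIRST(S)={a,b,c}  FIRST(A)={a}  FIRST(B)={d}  FIRST(C)={c}
iter 2:
  A via A→B B: +{d}
  A via A→S C d: +{b,c}
  B via B→C B d: +{c}
  FIRST(S)={a,b,c}  FIRST(A)={a,b,c,d}  FIRST(B)={c,d}  FIRST(C)={c}
iter 3: — fixpoint
  FIRST(S)={a,b,c}  FIRST(A)={a,b,c,d}  FIRST(B)={c,d}  FIRST(C)={c}

FOLLOW iteration:
initialize: $ ∈ FOLLOW(S)
[1]
  A→B B: FOLLOW(B) ⊇ FIRST(B) = {c,d}; new: +{c,d}
  A→S C d: FOLLOW(S) ⊇ FIRST(C) = {c}; new: +{c}
  A→S C d: FOLLOW(C) ⊇ FIRST(d) = {d}; new: +{d}
  B→C B d: FOLLOW(C) ⊇ FIRST(B) = {c,d}; new: +{c}
  S→a C: FOLLOW(C) ⊇ FOLLOW(S) ⊇ {$,c}; new: +{$}
  S→b A: FOLLOW(A) ⊇ FOLLOW(S) ⊇ {$,c}; new: +{$,c}
  S→c B: FOLLOW(B) ⊇ FOLLOW(S) ⊇ {$,c}; new: +{$}
  FOLLOW(S)={$,c}  FOLLOW(A)={$,c}  FOLLOW(B)={$,c,d}  FOLLOW(C)={$,c,d}
[2] — fixpoint
  FOLLOW(S)={$,c}  FOLLOW(A)={$,c}  FOLLOW(B)={$,c,d}  FOLLOW(C)={$,c,d}

FOLLOW(B) = ["$", "c", "d"]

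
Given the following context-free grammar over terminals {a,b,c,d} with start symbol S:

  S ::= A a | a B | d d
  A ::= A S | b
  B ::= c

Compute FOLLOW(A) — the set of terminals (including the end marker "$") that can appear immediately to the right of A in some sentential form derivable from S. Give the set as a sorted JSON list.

FIRST sets, iterate to fixpoint:
pass 1:
  A via A→b: +{b}
  B via B→c: +{c}
  S via S→A a: +{b}
  S via S→a B: +{a}
  S via S→d d: +{d}
  S: {a,b,d}  A: {b}  B: {c}
pass 2: (no change)
  S: {a,b,d}  A: {b}  B: {c}

FOLLOW sets:
FOLLOW(S) := {$}
round 1:
  A→A S: FOLLOW(A) ⊇ FIRST(S) = {a,b,d}; new: +{a,b,d}
  A→A S: FOLLOW(S) ⊇ FOLLOW(A) ⊇ {a,b,d}; new: +{a,b,d}
  S→a B: FOLLOW(B) ⊇ FOLLOW(S) ⊇ {$,a,b,d}; new: +{$,a,b,d}
  FOLLOW(S)={$,a,b,d}  FOLLOW(A)={a,b,d}  FOLLOW(B)={$,a,b,d}
round 2: (stable)
  FOLLOW(S)={$,a,b,d}  FOLLOW(A)={a,b,d}  FOLLOW(B)={$,a,b,d}

FOLLOW(A) = ["a", "b", "d"]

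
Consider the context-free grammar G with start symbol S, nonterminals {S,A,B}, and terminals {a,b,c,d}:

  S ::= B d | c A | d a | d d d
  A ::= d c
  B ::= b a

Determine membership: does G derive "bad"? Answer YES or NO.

Convert to CNF:
  S -> B T0 | T0 T3 | T0 X4 | T1 A
  A -> T0 T1
  B -> T2 T3
  T0 -> d
  T1 -> c
  T2 -> b
  T3 -> a
  X4 -> T0 T0

Fill CYK table bottom-up:
  cell(0,0) b: {T2}  orig:{}
  cell(1,1) a: {T3}  orig:{}
  cell(2,2) d: {T0}  orig:{}
  cell(0,1) ba: {B}
  cell(1,2) ad: ∅
  cell(0,2) bad: {S}

S ∈ T[0,2] ⇒ YES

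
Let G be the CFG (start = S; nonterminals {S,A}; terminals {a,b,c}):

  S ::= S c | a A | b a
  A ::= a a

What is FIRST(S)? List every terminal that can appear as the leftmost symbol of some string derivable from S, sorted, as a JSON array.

FIRST iteration:
round 1:
  A via A→a a: +{a}
  S via S→a A: +{a}
  S via S→b a: +{b}
  FIRST(S)={a,b}  FIRST(A)={a}
round 2: — fixpoint
  FIRST(S)={a,b}  FIRST(A)={a}

FIRST(S) = ["a", "b"]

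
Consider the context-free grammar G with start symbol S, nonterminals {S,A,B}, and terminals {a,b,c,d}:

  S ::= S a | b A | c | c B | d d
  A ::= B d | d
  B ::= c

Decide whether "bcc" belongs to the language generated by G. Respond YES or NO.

Convert to CNF:
  S -> S T1 | T0 T0 | T2 A | T3 B | c
  A -> B T0 | d
  B -> c
  T0 -> d
  T1 -> a
  T2 -> b
  T3 -> c

Fill CYK table bottom-up:
  cell(0,0) b: {T2}  orig:{}
  cell(1,1) c: {B,S,T3}  orig:{B,S}
  cell(2,2) c: {B,S,T3}  orig:{B,S}
  cell(0,1) bc: ∅
  cell(1,2) cc: {S}
  cell(0,2) bcc: ∅

S ∉ T[0,2] ⇒ NO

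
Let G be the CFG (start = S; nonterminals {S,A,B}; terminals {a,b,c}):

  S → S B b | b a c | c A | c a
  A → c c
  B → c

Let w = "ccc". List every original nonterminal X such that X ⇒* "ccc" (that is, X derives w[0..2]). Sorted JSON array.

CNF form of G:
  S -> S X3 | T0 A | T0 T2 | T1 X4
  A -> T0 T0
  B -> c
  T0 -> c
  T1 -> b
  T2 -> a
  X3 -> B T1
  X4 -> T2 T0

CYK fill — only the sub-triangle for w[0..2]:
  [0..0]={B,T0}  "c"  orig:{B}
  [1..1]={B,T0}  "c"  orig:{B}
  [2..2]={B,T0}  "c"  orig:{B}
  [0..1]={A}  "cc"
  [1..2]={A}  "cc"
  [0..2]={S}  "ccc"

Original NTs in T[0,2] deriving "ccc": ["S"]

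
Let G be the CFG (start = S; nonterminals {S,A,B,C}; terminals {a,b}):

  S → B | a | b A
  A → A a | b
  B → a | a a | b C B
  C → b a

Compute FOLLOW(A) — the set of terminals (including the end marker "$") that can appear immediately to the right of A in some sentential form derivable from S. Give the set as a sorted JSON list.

FIRST iteration:
[1]
  A via A→b: +{b}
  B via B→a: +{a}
  B via B→b C B: +{b}
  C via C→b a: +{b}
  S via S→B: +{a,b}
  FIRST[S]={a,b}  FIRST[A]={b}  FIRST[B]={a,b}  FIRST[C]={b}
[2] — fixpoint
  FIRST[S]={a,b}  FIRST[A]={b}  FIRST[B]={a,b}  FIRST[C]={b}

FOLLOW iteration:
initialize: $ ∈ FOLLOW(S)
pass 1:
  A→A a: FOLLOW(A) ⊇ FIRST(a) = {a}; new: +{a}
  B→b C B: FOLLOW(C) ⊇ FIRST(B) = {a,b}; new: +{a,b}
  S→B: FOLLOW(B) ⊇ FOLLOW(S) ⊇ {$}; new: +{$}
  S→b A: FOLLOW(A) ⊇ FOLLOW(S) ⊇ {$}; new: +{$}
  FOLLOW(S)={$}  FOLLOW(A)={$,a}  FOLLOW(B)={$}  FOLLOW(C)={a,b}
pass 2: — fixpoint
  FOLLOW(S)={$}  FOLLOW(A)={$,a}  FOLLOW(B)={$}  FOLLOW(C)={a,b}

FOLLOW(A) = ["$", "a"]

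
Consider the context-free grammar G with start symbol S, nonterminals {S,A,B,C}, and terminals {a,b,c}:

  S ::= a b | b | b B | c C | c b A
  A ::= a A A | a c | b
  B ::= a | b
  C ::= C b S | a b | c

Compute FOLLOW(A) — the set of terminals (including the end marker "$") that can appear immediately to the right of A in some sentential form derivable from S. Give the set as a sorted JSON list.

Compute FIRST by fixpoint:
round 1:
  A via A→a A A: +{a}
  A via A→b: +{b}
  B via B→a: +{a}
  B via B→b: +{b}
  C via C→a b: +{a}
  C via C→c: +{c}
  S via S→a b: +{a}
  S via S→b: +{b}
  S via S→c C: +{c}
  S: {a,b,c}  A: {a,b}  B: {a,b}  C: {a,c}
round 2: (stable)
  S: {a,b,c}  A: {a,b}  B: {a,b}  C: {a,c}

Compute FOLLOW by fixpoint:
initialize: $ ∈ FOLLOW(S)
iter 1:
  A→a A A: FOLLOW(A) ⊇ FIRST(A) = {a,b}; new: +{a,b}
  C→C b S: FOLLOW(C) ⊇ FIRST(b) = {b}; new: +{b}
  C→C b S: FOLLOW(S) ⊇ FOLLOW(C) ⊇ {b}; new: +{b}
  S→b B: FOLLOW(B) ⊇ FOLLOW(S) ⊇ {$,b}; new: +{$,b}
  S→c C: FOLLOW(C) ⊇ FOLLOW(S) ⊇ {$,b}; new: +{$}
  S→c b A: FOLLOW(A) ⊇ FOLLOW(S) ⊇ {$,b}; new: +{$}
  FOLLOW(S)={$,b}  FOLLOW(A)={$,a,b}  FOLLOW(B)={$,b}  FOLLOW(C)={$,b}
iter 2: — fixpoint
  FOLLOW(S)={$,b}  FOLLOW(A)={$,a,b}  FOLLOW(B)={$,b}  FOLLOW(C)={$,b}

FOLLOW(A) = ["$", "a", "b"]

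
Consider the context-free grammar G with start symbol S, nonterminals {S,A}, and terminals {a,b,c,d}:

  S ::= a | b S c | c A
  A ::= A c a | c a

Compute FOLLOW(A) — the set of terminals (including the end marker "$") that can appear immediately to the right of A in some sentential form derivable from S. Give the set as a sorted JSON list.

FIRST sets, iterate to fixpoint:
pass 1:
  A via A→c a: +{c}
  S via S→a: +{a}
  S via S→b S c: +{b}
  S via S→c A: +{c}
  FIRST(S)={a,b,c}  FIRST(A)={c}
pass 2: (stable)
  FIRST(S)={a,b,c}  FIRST(A)={c}

FOLLOW iteration:
FOLLOW(S) := {$}
[1]
  A→A c a: FOLLOW(A) ⊇ FIRST(c) = {c}; new: +{c}
  S→b S c: FOLLOW(S) ⊇ FIRST(c) = {c}; new: +{c}
  S→c A: FOLLOW(A) ⊇ FOLLOW(S) ⊇ {$,c}; new: +{$}
  FOLLOW[S]={$,c}  FOLLOW[A]={$,c}
[2] done
  FOLLOW[S]={$,c}  FOLLOW[A]={$,c}

FOLLOW(A) = ["$", "c"]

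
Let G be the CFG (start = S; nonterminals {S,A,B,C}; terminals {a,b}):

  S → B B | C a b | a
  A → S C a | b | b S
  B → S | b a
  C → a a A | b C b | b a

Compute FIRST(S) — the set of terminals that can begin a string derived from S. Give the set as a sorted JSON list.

Compute FIRST by fixpoint:
[1]
  A via A→b: +{b}
  B via B→b a: +{b}
  C via C→a a A: +{a}
  C via C→b C b: +{b}
  S via S→B B: +{b}
  S via S→C a b: +{a}
  S: {a,b}  A: {b}  B: {b}  C: {a,b}
[2]
  A via A→S C a: +{a}
  B via B→S: +{a}
  S: {a,b}  A: {a,b}  B: {a,b}  C: {a,b}
[3] — fixpoint
  S: {a,b}  A: {a,b}  B: {a,b}  C: {a,b}

FIRST(S) = ["a", "b"]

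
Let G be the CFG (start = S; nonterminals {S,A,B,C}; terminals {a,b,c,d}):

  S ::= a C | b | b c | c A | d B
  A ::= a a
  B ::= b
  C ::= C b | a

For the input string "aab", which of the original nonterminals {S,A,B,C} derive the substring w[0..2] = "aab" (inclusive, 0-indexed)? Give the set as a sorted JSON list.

CNF form of G:
  S -> T0 C | T1 T2 | T2 A | T3 B | b
  A -> T0 T0
  B -> b
  C -> C T1 | a
  T0 -> a
  T1 -> b
  T2 -> c
  T3 -> d

CYK table (by increasing span) — only the sub-triangle for w[0..2]:
  T[0,0] 'a' = {C,T0}  orig:{C}
  T[1,1] 'a' = {C,T0}  orig:{C}
  T[2,2] 'b' = {B,S,T1}  orig:{B,S}
  T[0,1] 'aa' = {A,S}
  T[1,2] 'ab' = {C}
  T[0,2] 'aab' = {S}

Original NTs in T[0,2] deriving "aab": ["S"]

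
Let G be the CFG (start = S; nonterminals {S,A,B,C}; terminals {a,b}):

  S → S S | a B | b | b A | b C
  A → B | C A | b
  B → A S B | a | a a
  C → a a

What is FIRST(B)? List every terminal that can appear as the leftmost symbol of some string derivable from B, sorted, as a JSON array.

Compute FIRST by fixpoint:
round 1:
  A via A→b: +{b}
  B via B→A S B: +{b}
  B via B→a: +{a}
  C via C→a a: +{a}
  S via S→a B: +{a}
  S via S→b: +{b}
  FIRST[S]={a,b}  FIRST[A]={b}  FIRST[B]={a,b}  FIRST[C]={a}
round 2:
  A via A→B: +{a}
  FIRST[S]={a,b}  FIRST[A]={a,b}  FIRST[B]={a,b}  FIRST[C]={a}
round 3: — fixpoint
  FIRST[S]={a,b}  FIRST[A]={a,b}  FIRST[B]={a,b}  FIRST[C]={a}

FIRST(B) = ["a", "b"]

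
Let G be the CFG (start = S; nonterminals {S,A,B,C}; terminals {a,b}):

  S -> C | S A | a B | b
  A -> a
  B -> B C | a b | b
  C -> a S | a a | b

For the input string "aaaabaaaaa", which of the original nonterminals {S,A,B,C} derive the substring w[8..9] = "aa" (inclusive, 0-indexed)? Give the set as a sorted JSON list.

Convert to CNF:
  S -> S A | T0 B | T0 S | T0 T0 | b
  A -> a
  B -> B C | T0 T1 | b
  C -> T0 S | T0 T0 | b
  T0 -> a
  T1 -> b

Fill CYK table bottom-up, restricted to cells inside w[8..9]:
  [8..8]={A,T0}  "a"  orig:{A}
  [9..9]={A,T0}  "a"  orig:{A}
  [8..9]={C,S}  "aa"

Original NTs in T[8,9] deriving "aa": ["C", "S"]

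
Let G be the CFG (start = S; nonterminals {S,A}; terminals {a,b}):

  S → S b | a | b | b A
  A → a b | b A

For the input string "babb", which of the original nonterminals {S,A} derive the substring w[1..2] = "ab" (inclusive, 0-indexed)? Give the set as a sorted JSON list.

Convert to CNF:
  S -> S T1 | T1 A | a | b
  A -> T0 T1 | T1 A
  T0 -> a
  T1 -> b

Fill CYK table bottom-up (cells [i..j] with 1 ≤ i ≤ j ≤ 2 only):
  [1..1]={S,T0}  "a"  orig:{S}
  [2..2]={S,T1}  "b"  orig:{S}
  [1..2]={A,S}  "ab"

Original NTs in T[1,2] deriving "ab": ["A", "S"]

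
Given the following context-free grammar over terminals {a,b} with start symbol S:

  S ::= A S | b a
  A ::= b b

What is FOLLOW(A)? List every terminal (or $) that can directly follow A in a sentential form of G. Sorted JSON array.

Compute FIRST by fixpoint:
iter 1:
  A via A→b b: +{b}
  S via S→A S: +{b}
  FIRST(S)={b}  FIRST(A)={b}
iter 2: done
  FIRST(S)={b}  FIRST(A)={b}

Compute FOLLOW by fixpoint:
FOLLOW(S) := {$}
[1]
  S→A S: FOLLOW(A) ⊇ FIRST(S) = {b}; new: +{b}
  FOLLOW(S)={$}  FOLLOW(A)={b}
[2] — fixpoint
  FOLLOW(S)={$}  FOLLOW(A)={b}

FOLLOW(A) = ["b"]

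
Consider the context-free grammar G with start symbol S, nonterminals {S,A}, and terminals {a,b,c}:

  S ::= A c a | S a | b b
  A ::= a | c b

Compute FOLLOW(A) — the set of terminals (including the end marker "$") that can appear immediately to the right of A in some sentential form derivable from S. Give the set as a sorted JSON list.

Compute FIRST by fixpoint:
iter 1:
  A via A→a: +{a}
  A via A→c b: +{c}
  S via S→A c a: +{a,c}
  S via S→b b: +{b}
  S: {a,b,c}  A: {a,c}
iter 2: (stable)
  S: {a,b,c}  A: {a,c}

FOLLOW sets:
FOLLOW(S) := {$}
[1]
  S→A c a: FOLLOW(A) ⊇ FIRST(c) = {c}; new: +{c}
  S→S a: FOLLOW(S) ⊇ FIRST(a) = {a}; new: +{a}
  FOLLOW(S)={$,a}  FOLLOW(A)={c}
[2] (stable)
  FOLLOW(S)={$,a}  FOLLOW(A)={c}

FOLLOW(A) = ["c"]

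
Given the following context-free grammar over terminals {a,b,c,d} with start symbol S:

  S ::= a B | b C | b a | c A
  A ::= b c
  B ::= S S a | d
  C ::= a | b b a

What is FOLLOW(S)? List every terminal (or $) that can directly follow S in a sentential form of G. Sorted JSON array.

FIRST iteration:
[1]
  A via A→b c: +{b}
  B via B→d: +{d}
  C via C→a: +{a}
  C via C→b b a: +{b}
  S via S→a B: +{a}
  S via S→b C: +{b}
  S via S→c A: +{c}
  FIRST[S]={a,b,c}  FIRST[A]={b}  FIRST[B]={d}  FIRST[C]={a,b}
[2]
  B via B→S S a: +{a,b,c}
  FIRST[S]={a,b,c}  FIRST[A]={b}  FIRST[B]={a,b,c,d}  FIRST[C]={a,b}
[3] (stable)
  FIRST[S]={a,b,c}  FIRST[A]={b}  FIRST[B]={a,b,c,d}  FIRST[C]={a,b}

Compute FOLLOW by fixpoint:
initialize: $ ∈ FOLLOW(S)
iter 1:
  B→S S a: FOLLOW(S) ⊇ FIRST(S) = {a,b,c}; new: +{a,b,c}
  S→a B: FOLLOW(B) ⊇ FOLLOW(S) ⊇ {$,a,b,c}; new: +{$,a,b,c}
  S→b C: FOLLOW(C) ⊇ FOLLOW(S) ⊇ {$,a,b,c}; new: +{$,a,b,c}
  S→c A: FOLLOW(A) ⊇ FOLLOW(S) ⊇ {$,a,b,c}; new: +{$,a,b,c}
  S: {$,a,b,c}  A: {$,a,b,c}  B: {$,a,b,c}  C: {$,a,b,c}
iter 2: — fixpoint
  S: {$,a,b,c}  A: {$,a,b,c}  B: {$,a,b,c}  C: {$,a,b,c}

FOLLOW(S) = ["$", "a", "b", "c"]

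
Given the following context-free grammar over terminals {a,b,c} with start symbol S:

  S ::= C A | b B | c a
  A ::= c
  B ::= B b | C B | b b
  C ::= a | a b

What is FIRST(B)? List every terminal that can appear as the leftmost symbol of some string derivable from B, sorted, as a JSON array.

FIRST iteration:
round 1:
  A via A→c: +{c}
  B via B→b b: +{b}
  C via C→a: +{a}
  S via S→C A: +{a}
  S via S→b B: +{b}
  S via S→c a: +{c}
  FIRST(S)={a,b,c}  FIRST(A)={c}  FIRST(B)={b}  FIRST(C)={a}
round 2:
  B via B→C B: +{a}
  FIRST(S)={a,b,c}  FIRST(A)={c}  FIRST(B)={a,b}  FIRST(C)={a}
round 3: done
  FIRST(S)={a,b,c}  FIRST(A)={c}  FIRST(B)={a,b}  FIRST(C)={a}

FIRST(B) = ["a", "b"]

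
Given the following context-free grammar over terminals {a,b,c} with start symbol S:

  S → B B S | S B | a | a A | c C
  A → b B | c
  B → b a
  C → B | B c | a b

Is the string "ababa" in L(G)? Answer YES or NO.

Convert to CNF:
  S -> B X3 | S B | T1 A | T2 C | a
  A -> T0 B | c
  B -> T0 T1
  C -> B T2 | T0 T1 | T1 T0
  T0 -> b
  T1 -> a
  T2 -> c
  X3 -> B S

Fill CYK table bottom-up:
  [0..0]={S,T1}  "a"  orig:{S}
  [1..1]={T0}  "b"  orig:{}
  [2..2]={S,T1}  "a"  orig:{S}
  [3..3]={T0}  "b"  orig:{}
  [4..4]={S,T1}  "a"  orig:{S}
  [0..1]={C}  "ab"
  [1..2]={B,C}  "ba"
  [2..3]={C}  "ab"
  [3..4]={B,C}  "ba"
  [0..2]={S}  "aba"
  [1..3]=∅  "bab"
  [2..4]={S}  "aba"
  [0..3]=∅  "abab"
  [1..4]=∅  "baba"
  [0..4]={S}  "ababa"

S ∈ T[0,4] ⇒ YES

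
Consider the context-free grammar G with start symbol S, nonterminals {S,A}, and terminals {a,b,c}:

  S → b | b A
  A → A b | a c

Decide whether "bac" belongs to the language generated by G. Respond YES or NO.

CNF form of G:
  S -> T0 A | b
  A -> A T0 | T1 T2
  T0 -> b
  T1 -> a
  T2 -> c

CYK table (by increasing span):
  [0..0]={S,T0}  "b"  orig:{S}
  [1..1]={T1}  "a"  orig:{}
  [2..2]={T2}  "c"  orig:{}
  [0..1]=∅  "ba"
  [1..2]={A}  "ac"
  [0..2]={S}  "bac"

S ∈ T[0,2] ⇒ YES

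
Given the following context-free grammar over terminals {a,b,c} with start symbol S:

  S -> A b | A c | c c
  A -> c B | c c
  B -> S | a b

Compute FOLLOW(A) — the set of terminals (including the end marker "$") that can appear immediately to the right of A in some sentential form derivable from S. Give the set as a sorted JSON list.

FIRST sets, iterate to fixpoint:
[1]
  A via A→c B: +{c}
  B via B→a b: +{a}
  S via S→A b: +{c}
  FIRST(S)={c}  FIRST(A)={c}  FIRST(B)={a}
[2]
  B via B→S: +{c}
  FIRST(S)={c}  FIRST(A)={c}  FIRST(B)={a,c}
[3] — fixpoint
  FIRST(S)={c}  FIRST(A)={c}  FIRST(B)={a,c}

FOLLOW iteration:
initialize: $ ∈ FOLLOW(S)
pass 1:
  S→A b: FOLLOW(A) ⊇ FIRST(b) = {b}; new: +{b}
  S→A c: FOLLOW(A) ⊇ FIRST(c) = {c}; new: +{c}
  FOLLOW[S]={$}  FOLLOW[A]={b,c}  FOLLOW[B]={}
pass 2:
  A→c B: FOLLOW(B) ⊇ FOLLOW(A) ⊇ {b,c}; new: +{b,c}
  B→S: FOLLOW(S) ⊇ FOLLOW(B) ⊇ {b,c}; new: +{b,c}
  FOLLOW[S]={$,b,c}  FOLLOW[A]={b,c}  FOLLOW[B]={b,c}
pass 3: (stable)
  FOLLOW[S]={$,b,c}  FOLLOW[A]={b,c}  FOLLOW[B]={b,c}

FOLLOW(A) = ["b", "c"]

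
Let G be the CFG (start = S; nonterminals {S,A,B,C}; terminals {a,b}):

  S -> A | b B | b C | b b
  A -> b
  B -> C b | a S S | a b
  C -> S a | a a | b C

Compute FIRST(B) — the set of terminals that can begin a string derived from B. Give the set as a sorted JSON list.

FIRST sets, iterate to fixpoint:
pass 1:
  A via A→b: +{b}
  B via B→a S S: +{a}
  C via C→a a: +{a}
  C via C→b C: +{b}
  S via S→A: +{b}
  FIRST(S)={b}  FIRST(A)={b}  FIRST(B)={a}  FIRST(C)={a,b}
pass 2:
  B via B→C b: +{b}
  FIRST(S)={b}  FIRST(A)={b}  FIRST(B)={a,b}  FIRST(C)={a,b}
pass 3: — fixpoint
  FIRST(S)={b}  FIRST(A)={b}  FIRST(B)={a,b}  FIRST(C)={a,b}

FIRST(B) = ["a", "b"]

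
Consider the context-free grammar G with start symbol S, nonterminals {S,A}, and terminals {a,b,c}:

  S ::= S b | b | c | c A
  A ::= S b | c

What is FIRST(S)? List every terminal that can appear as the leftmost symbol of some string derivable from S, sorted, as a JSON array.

FIRST sets, iterate to fixpoint:
round 1:
  A via A→c: +{c}
  S via S→b: +{b}
  S via S→c: +{c}
  FIRST(S)={b,c}  FIRST(A)={c}
round 2:
  A via A→S b: +{b}
  FIRST(S)={b,c}  FIRST(A)={b,c}
round 3: (stable)
  FIRST(S)={b,c}  FIRST(A)={b,c}

FIRST(S) = ["b", "c"]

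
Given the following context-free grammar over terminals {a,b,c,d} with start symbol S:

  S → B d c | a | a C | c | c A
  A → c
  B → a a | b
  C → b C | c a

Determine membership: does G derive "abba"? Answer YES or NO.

CNF form of G:
  S -> B X4 | T0 C | T2 A | a | c
  A -> c
  B -> T0 T0 | b
  C -> T1 C | T2 T0
  T0 -> a
  T1 -> b
  T2 -> c
  T3 -> d
  X4 -> T3 T2

CYK table (by increasing span):
  cell(0,0) a: {S,T0}  orig:{S}
  cell(1,1) b: {B,T1}  orig:{B}
  cell(2,2) b: {B,T1}  orig:{B}
  cell(3,3) a: {S,T0}  orig:{S}
  cell(0,1) ab: ∅
  cell(1,2) bb: ∅
  cell(2,3) ba: ∅
  cell(0,2) abb: ∅
  cell(1,3) bba: ∅
  cell(0,3) abba: ∅

S ∉ T[0,3] ⇒ NO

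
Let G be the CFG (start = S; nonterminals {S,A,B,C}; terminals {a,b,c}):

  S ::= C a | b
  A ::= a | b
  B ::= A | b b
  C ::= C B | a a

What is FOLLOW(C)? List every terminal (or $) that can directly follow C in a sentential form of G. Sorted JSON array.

FIRST sets, iterate to fixpoint:
pass 1:
  A via A→a: +{a}
  A via A→b: +{b}
  B via B→A: +{a,b}
  C via C→a a: +{a}
  S via S→C a: +{a}
  S via S→b: +{b}
  S: {a,b}  A: {a,b}  B: {a,b}  C: {a}
pass 2: (stable)
  S: {a,b}  A: {a,b}  B: {a,b}  C: {a}

FOLLOW iteration:
initialize: $ ∈ FOLLOW(S)
[1]
  C→C B: FOLLOW(C) ⊇ FIRST(B) = {a,b}; new: +{a,b}
  C→C B: FOLLOW(B) ⊇ FOLLOW(C) ⊇ {a,b}; new: +{a,b}
  FOLLOW(S)={$}  FOLLOW(A)={}  FOLLOW(B)={a,b}  FOLLOW(C)={a,b}
[2]
  B→A: FOLLOW(A) ⊇ FOLLOW(B) ⊇ {a,b}; new: +{a,b}
  FOLLOW(S)={$}  FOLLOW(A)={a,b}  FOLLOW(B)={a,b}  FOLLOW(C)={a,b}
[3] (no change)
  FOLLOW(S)={$}  FOLLOW(A)={a,b}  FOLLOW(B)={a,b}  FOLLOW(C)={a,b}

FOLLOW(C) = ["a", "b"]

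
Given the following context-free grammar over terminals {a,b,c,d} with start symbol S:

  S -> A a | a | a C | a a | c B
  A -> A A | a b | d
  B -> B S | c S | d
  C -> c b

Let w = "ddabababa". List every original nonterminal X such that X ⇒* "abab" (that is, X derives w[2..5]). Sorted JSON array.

Convert to CNF:
  S -> A T0 | T0 C | T0 T0 | T2 B | a
  A -> A A | T0 T1 | d
  B -> B S | T2 S | d
  C -> T2 T1
  T0 -> a
  T1 -> b
  T2 -> c

CYK table (by increasing span) (cells [i..j] with 2 ≤ i ≤ j ≤ 5 only):
  T[2,2] 'a' = {S,T0}  orig:{S}
  T[3,3] 'b' = {T1}  orig:{}
  T[4,4] 'a' = {S,T0}  orig:{S}
  T[5,5] 'b' = {T1}  orig:{}
  T[2,3] 'ab' = {A}
  T[3,4] 'ba' = ∅
  T[4,5] 'ab' = {A}
  T[2,4] 'aba' = {S}
  T[3,5] 'bab' = ∅
  T[2,5] 'abab' = {A}

Original NTs in T[2,5] deriving "abab": ["A"]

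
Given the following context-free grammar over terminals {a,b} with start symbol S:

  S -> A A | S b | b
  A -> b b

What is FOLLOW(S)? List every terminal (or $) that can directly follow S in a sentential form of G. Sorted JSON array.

FIRST iteration:
pass 1:
  A via A→b b: +{b}
  S via S→A A: +{b}
  FIRST[S]={b}  FIRST[A]={b}
pass 2: (stable)
  FIRST[S]={b}  FIRST[A]={b}

FOLLOW sets:
seed FOLLOW(S) with $
round 1:
  S→A A: FOLLOW(A) ⊇ FIRST(A) = {b}; new: +{b}
  S→A A: FOLLOW(A) ⊇ FOLLOW(S) ⊇ {$}; new: +{$}
  S→S b: FOLLOW(S) ⊇ FIRST(b) = {b}; new: +{b}
  S: {$,b}  A: {$,b}
round 2: — fixpoint
  S: {$,b}  A: {$,b}

FOLLOW(S) = ["$", "b"]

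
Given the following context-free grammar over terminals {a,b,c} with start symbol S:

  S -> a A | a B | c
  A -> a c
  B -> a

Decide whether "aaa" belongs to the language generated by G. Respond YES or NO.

CNF form of G:
  S -> T0 A | T0 B | c
  A -> T0 T1
  B -> a
  T0 -> a
  T1 -> c

Fill CYK table bottom-up:
  [0..0]={B,T0}  "a"  orig:{B}
  [1..1]={B,T0}  "a"  orig:{B}
  [2..2]={B,T0}  "a"  orig:{B}
  [0..1]={S}  "aa"
  [1..2]={S}  "aa"
  [0..2]=∅  "aaa"

S ∉ T[0,2] ⇒ NO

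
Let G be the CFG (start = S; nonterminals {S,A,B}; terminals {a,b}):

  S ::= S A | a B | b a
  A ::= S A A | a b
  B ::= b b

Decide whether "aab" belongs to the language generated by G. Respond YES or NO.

CNF form of G:
  S -> S A | T0 B | T1 T0
  A -> S X2 | T0 T1
  B -> T1 T1
  T0 -> a
  T1 -> b
  X2 -> A A

Fill CYK table bottom-up:
  [0..0]={T0}  "a"  orig:{}
  [1..1]={T0}  "a"  orig:{}
  [2..2]={T1}  "b"  orig:{}
  [0..1]=∅  "aa"
  [1..2]={A}  "ab"
  [0..2]=∅  "aab"

S ∉ T[0,2] ⇒ NO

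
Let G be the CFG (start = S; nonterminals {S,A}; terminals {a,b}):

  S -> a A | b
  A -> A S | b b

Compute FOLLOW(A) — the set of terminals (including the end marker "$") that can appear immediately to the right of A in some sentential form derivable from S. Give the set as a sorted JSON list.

FIRST iteration:
iter 1:
  A via A→b b: +{b}
  S via S→a A: +{a}
  S via S→b: +{b}
  S: {a,b}  A: {b}
iter 2: — fixpoint
  S: {a,b}  A: {b}

Compute FOLLOW by fixpoint:
FOLLOW(S) := {$}
iter 1:
  A→A S: FOLLOW(A) ⊇ FIRST(S) = {a,b}; new: +{a,b}
  A→A S: FOLLOW(S) ⊇ FOLLOW(A) ⊇ {a,b}; new: +{a,b}
  S→a A: FOLLOW(A) ⊇ FOLLOW(S) ⊇ {$,a,b}; new: +{$}
  FOLLOW(S)={$,a,b}  FOLLOW(A)={$,a,b}
iter 2: (stable)
  FOLLOW(S)={$,a,b}  FOLLOW(A)={$,a,b}

FOLLOW(A) = ["$", "a", "b"]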